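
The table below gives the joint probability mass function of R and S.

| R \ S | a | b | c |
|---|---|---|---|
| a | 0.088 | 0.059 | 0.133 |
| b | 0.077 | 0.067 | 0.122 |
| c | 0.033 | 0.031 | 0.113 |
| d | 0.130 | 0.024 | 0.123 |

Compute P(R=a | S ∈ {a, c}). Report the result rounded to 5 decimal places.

0.26984

P(S=a) = 0.088 + 0.077 + 0.033 + 0.130 = 0.328.
P(S=c) = 0.133 + 0.122 + 0.113 + 0.123 = 0.491.
P(S ∈ {a, c}) = 0.328 + 0.491 = 0.819; P(R=a, S ∈ {a, c}) = 0.088 + 0.133 = 0.221.
P(R=a | S ∈ {a, c}) = 0.221/0.819 = 0.26984.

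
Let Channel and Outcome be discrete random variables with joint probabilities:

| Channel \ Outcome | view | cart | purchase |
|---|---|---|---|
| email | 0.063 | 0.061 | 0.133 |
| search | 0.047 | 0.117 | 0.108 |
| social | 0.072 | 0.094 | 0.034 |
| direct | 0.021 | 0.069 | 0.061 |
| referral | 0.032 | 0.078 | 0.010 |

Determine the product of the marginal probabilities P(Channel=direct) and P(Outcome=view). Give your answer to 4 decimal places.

P(Channel=direct) = 0.021 + 0.069 + 0.061 = 0.151.
P(Outcome=view) = 0.063 + 0.047 + 0.072 + 0.021 + 0.032 = 0.235.
Product: 0.151 × 0.235 = 0.0355.

0.0355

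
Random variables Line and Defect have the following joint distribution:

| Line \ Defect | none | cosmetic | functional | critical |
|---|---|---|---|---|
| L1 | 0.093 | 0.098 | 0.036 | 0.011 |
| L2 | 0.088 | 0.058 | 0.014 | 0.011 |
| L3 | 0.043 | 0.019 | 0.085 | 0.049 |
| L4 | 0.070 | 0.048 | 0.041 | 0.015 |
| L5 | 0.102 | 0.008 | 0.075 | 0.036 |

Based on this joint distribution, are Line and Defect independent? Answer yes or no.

no

P(Line=L5) = 0.221 and P(Defect=cosmetic) = 0.231, so their product is 0.05105, but P(Line=L5, Defect=cosmetic) = 0.008. Since these differ, Line and Defect are not independent.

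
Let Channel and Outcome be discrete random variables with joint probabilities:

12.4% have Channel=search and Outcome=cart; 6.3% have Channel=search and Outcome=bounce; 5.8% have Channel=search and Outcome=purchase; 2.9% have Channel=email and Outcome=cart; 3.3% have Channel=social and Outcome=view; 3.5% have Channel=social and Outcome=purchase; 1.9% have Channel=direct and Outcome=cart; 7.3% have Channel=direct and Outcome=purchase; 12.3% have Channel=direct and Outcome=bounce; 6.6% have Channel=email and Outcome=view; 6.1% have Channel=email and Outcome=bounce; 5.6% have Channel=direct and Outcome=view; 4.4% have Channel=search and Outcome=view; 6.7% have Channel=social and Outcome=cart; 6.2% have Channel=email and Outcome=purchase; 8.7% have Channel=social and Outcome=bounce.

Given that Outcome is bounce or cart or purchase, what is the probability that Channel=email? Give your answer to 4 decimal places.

P(Outcome=bounce) = 0.061 + 0.063 + 0.087 + 0.123 = 0.334.
P(Outcome=cart) = 0.029 + 0.124 + 0.067 + 0.019 = 0.239.
P(Outcome=purchase) = 0.062 + 0.058 + 0.035 + 0.073 = 0.228.
P(Outcome ∈ {bounce, cart, purchase}) = 0.334 + 0.239 + 0.228 = 0.801; P(Channel=email, Outcome ∈ {bounce, cart, purchase}) = 0.061 + 0.029 + 0.062 = 0.152.
P(Channel=email | Outcome ∈ {bounce, cart, purchase}) = 0.152/0.801 = 0.1898.

0.1898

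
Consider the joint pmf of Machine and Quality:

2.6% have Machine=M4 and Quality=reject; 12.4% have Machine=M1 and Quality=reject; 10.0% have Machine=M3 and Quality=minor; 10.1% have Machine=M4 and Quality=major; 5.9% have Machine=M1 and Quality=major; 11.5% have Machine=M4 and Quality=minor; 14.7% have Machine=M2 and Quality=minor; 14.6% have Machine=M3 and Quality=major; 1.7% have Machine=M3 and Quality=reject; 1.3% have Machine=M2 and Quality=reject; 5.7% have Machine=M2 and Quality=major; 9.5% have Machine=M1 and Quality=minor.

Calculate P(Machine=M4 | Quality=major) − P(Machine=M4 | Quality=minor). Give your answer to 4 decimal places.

0.0266

P(Quality=major) = 0.059 + 0.057 + 0.146 + 0.101 = 0.363; P(Machine=M4 | Quality=major) = 0.101/0.363 = 0.27824.
P(Quality=minor) = 0.095 + 0.147 + 0.100 + 0.115 = 0.457; P(Machine=M4 | Quality=minor) = 0.115/0.457 = 0.25164.
Difference = 0.0266.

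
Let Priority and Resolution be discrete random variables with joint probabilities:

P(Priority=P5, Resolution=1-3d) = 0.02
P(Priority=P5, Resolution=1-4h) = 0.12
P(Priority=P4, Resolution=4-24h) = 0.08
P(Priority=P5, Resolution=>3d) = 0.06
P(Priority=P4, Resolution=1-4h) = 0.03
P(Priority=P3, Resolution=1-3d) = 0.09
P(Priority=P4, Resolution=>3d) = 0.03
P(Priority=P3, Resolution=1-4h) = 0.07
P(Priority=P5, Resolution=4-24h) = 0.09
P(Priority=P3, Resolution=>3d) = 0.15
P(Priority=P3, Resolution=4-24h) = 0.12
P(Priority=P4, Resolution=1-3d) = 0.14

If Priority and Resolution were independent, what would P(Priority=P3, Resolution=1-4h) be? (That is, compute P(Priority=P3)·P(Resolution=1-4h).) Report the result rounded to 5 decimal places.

P(Priority=P3) = 0.07 + 0.12 + 0.09 + 0.15 = 0.43.
P(Resolution=1-4h) = 0.07 + 0.03 + 0.12 = 0.22.
Product: 0.43 × 0.22 = 0.09460.

0.09460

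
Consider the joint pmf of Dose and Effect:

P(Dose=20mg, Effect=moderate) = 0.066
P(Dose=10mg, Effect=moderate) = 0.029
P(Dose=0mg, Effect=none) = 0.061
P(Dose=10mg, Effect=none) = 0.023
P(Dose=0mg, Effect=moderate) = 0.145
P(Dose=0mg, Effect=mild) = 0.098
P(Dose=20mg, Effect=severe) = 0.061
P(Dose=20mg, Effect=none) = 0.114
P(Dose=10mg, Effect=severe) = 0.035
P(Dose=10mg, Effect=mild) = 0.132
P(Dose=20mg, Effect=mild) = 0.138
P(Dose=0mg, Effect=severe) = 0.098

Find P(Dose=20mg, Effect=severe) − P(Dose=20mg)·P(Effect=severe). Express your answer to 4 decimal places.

-0.0125

P(Dose=20mg) = 0.114 + 0.138 + 0.066 + 0.061 = 0.379.
P(Effect=severe) = 0.098 + 0.035 + 0.061 = 0.194.
P(Dose=20mg, Effect=severe) − P(Dose=20mg)P(Effect=severe) = 0.061 − 0.379×0.194 = -0.0125.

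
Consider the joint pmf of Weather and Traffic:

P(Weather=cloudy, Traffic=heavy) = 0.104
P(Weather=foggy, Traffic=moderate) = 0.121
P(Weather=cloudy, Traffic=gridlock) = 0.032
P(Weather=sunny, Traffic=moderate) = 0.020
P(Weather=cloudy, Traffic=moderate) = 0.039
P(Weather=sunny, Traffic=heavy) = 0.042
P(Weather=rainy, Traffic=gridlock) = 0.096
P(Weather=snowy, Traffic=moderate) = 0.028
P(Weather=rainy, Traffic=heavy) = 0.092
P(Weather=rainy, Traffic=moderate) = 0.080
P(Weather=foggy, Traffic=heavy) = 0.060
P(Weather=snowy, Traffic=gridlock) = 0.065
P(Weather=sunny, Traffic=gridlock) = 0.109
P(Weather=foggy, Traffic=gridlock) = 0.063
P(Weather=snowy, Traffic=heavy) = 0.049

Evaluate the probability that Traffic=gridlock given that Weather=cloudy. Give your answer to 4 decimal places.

0.1829

P(Weather=cloudy) = 0.039 + 0.104 + 0.032 = 0.175.
P(Traffic=gridlock | Weather=cloudy) = 0.032/0.175 = 0.1829.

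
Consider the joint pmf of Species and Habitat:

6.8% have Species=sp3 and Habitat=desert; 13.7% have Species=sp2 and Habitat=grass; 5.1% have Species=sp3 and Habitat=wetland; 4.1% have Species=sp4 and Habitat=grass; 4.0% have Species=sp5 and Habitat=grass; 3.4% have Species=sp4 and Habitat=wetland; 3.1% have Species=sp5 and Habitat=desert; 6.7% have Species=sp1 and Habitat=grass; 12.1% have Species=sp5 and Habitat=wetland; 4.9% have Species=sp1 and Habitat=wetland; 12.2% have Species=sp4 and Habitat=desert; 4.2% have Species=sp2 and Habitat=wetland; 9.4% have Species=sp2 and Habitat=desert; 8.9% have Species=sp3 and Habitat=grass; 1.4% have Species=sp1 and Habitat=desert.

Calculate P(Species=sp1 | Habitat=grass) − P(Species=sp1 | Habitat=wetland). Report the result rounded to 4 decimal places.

0.0142

P(Habitat=grass) = 0.067 + 0.137 + 0.089 + 0.041 + 0.040 = 0.374; P(Species=sp1 | Habitat=grass) = 0.067/0.374 = 0.17914.
P(Habitat=wetland) = 0.049 + 0.042 + 0.051 + 0.034 + 0.121 = 0.297; P(Species=sp1 | Habitat=wetland) = 0.049/0.297 = 0.16498.
Difference = 0.0142.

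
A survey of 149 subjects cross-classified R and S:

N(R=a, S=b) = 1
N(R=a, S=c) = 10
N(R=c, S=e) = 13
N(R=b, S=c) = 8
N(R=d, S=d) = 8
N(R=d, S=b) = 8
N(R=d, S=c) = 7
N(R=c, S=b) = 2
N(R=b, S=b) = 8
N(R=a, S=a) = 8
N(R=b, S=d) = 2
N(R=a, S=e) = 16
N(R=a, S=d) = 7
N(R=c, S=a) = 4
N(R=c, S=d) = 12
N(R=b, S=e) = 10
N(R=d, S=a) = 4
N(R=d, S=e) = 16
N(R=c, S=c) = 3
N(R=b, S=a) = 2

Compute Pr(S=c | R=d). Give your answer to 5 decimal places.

Total with R=d: 4 + 8 + 7 + 8 + 16 = 43.
P(S=c | R=d) = 7/43 = 0.16279.

0.16279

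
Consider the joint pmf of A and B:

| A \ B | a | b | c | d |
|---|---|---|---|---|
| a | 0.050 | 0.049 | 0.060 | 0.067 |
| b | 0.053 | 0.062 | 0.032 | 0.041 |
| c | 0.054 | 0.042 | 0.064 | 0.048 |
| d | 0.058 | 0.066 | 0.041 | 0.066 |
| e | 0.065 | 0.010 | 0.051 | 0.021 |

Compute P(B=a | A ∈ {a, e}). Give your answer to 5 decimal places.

P(A=a) = 0.050 + 0.049 + 0.060 + 0.067 = 0.226.
P(A=e) = 0.065 + 0.010 + 0.051 + 0.021 = 0.147.
P(A ∈ {a, e}) = 0.226 + 0.147 = 0.373; P(B=a, A ∈ {a, e}) = 0.050 + 0.065 = 0.115.
P(B=a | A ∈ {a, e}) = 0.115/0.373 = 0.30831.

0.30831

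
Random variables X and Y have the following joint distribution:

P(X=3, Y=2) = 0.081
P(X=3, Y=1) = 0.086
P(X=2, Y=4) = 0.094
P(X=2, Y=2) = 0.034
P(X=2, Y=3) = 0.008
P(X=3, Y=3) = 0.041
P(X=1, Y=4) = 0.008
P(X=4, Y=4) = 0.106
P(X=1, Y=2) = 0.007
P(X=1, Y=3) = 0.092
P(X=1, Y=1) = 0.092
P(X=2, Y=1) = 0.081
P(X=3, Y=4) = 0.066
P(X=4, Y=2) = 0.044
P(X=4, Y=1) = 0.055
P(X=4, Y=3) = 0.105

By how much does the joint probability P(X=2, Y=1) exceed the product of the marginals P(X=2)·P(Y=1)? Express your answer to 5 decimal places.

0.01286

P(X=2) = 0.081 + 0.034 + 0.008 + 0.094 = 0.217.
P(Y=1) = 0.092 + 0.081 + 0.086 + 0.055 = 0.314.
P(X=2, Y=1) − P(X=2)P(Y=1) = 0.081 − 0.217×0.314 = 0.01286.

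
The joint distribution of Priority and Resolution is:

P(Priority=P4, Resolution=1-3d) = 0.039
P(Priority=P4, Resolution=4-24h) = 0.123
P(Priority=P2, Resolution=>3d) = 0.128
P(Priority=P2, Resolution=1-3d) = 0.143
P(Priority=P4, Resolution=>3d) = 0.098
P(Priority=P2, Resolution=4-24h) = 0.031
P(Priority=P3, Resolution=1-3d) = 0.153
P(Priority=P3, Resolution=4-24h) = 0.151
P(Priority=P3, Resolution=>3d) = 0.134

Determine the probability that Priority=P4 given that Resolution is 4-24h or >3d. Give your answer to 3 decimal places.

0.332

P(Resolution=4-24h) = 0.031 + 0.151 + 0.123 = 0.305.
P(Resolution=>3d) = 0.128 + 0.134 + 0.098 = 0.360.
P(Resolution ∈ {4-24h, >3d}) = 0.305 + 0.360 = 0.665; P(Priority=P4, Resolution ∈ {4-24h, >3d}) = 0.123 + 0.098 = 0.221.
P(Priority=P4 | Resolution ∈ {4-24h, >3d}) = 0.221/0.665 = 0.332.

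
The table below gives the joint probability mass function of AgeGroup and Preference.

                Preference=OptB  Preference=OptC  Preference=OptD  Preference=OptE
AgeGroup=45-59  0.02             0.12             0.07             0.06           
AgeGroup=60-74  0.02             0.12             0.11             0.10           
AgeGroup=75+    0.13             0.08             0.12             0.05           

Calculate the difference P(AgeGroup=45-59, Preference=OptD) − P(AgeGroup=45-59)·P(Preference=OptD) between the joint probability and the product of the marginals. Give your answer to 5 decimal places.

P(AgeGroup=45-59) = 0.02 + 0.12 + 0.07 + 0.06 = 0.27.
P(Preference=OptD) = 0.07 + 0.11 + 0.12 = 0.30.
P(AgeGroup=45-59, Preference=OptD) − P(AgeGroup=45-59)P(Preference=OptD) = 0.07 − 0.27×0.30 = -0.01100.

-0.01100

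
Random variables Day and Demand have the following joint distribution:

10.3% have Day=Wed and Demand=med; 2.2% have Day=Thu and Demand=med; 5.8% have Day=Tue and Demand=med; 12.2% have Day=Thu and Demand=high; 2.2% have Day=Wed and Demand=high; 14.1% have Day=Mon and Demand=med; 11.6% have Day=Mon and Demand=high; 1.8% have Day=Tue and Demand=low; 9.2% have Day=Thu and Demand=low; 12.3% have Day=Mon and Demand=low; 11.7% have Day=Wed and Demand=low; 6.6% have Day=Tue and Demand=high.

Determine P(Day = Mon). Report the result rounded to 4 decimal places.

P(Day=Mon) = 0.123 + 0.141 + 0.116 = 0.380.

0.3800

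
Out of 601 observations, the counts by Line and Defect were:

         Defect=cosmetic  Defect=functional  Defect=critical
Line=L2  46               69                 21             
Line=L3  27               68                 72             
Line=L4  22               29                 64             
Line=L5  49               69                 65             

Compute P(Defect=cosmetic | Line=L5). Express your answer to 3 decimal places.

Total with Line=L5: 49 + 69 + 65 = 183.
P(Defect=cosmetic | Line=L5) = 49/183 = 0.268.

0.268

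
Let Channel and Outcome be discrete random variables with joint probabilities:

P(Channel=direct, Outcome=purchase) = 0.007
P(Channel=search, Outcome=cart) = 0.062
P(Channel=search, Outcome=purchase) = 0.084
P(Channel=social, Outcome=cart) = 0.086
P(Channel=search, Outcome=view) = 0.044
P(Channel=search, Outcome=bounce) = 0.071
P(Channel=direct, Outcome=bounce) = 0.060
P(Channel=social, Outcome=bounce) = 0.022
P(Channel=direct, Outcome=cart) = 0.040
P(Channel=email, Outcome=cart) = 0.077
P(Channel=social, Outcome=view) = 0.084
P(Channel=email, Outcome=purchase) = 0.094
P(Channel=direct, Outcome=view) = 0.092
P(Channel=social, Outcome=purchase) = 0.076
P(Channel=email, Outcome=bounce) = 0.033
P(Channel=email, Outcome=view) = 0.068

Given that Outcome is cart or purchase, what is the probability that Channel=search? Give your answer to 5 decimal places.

P(Outcome=cart) = 0.077 + 0.062 + 0.086 + 0.040 = 0.265.
P(Outcome=purchase) = 0.094 + 0.084 + 0.076 + 0.007 = 0.261.
P(Outcome ∈ {cart, purchase}) = 0.265 + 0.261 = 0.526; P(Channel=search, Outcome ∈ {cart, purchase}) = 0.062 + 0.084 = 0.146.
P(Channel=search | Outcome ∈ {cart, purchase}) = 0.146/0.526 = 0.27757.

0.27757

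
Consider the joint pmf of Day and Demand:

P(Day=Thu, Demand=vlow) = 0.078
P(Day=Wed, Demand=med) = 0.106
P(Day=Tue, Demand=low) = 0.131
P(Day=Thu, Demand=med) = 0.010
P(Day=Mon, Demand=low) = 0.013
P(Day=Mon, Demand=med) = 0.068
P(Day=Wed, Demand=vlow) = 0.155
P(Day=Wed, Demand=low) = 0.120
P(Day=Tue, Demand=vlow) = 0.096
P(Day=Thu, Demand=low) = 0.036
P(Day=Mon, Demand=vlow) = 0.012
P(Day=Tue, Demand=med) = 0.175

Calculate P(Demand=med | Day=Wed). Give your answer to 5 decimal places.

0.27822

P(Day=Wed) = 0.155 + 0.120 + 0.106 = 0.381.
P(Demand=med | Day=Wed) = 0.106/0.381 = 0.27822.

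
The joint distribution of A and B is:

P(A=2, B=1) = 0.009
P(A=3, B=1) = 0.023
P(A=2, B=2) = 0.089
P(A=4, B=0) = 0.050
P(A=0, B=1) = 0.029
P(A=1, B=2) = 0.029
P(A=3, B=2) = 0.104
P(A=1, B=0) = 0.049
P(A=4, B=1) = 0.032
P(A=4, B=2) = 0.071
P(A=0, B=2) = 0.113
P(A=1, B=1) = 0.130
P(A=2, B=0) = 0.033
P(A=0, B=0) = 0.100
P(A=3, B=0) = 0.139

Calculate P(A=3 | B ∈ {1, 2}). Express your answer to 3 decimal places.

0.202

P(B=1) = 0.029 + 0.130 + 0.009 + 0.023 + 0.032 = 0.223.
P(B=2) = 0.113 + 0.029 + 0.089 + 0.104 + 0.071 = 0.406.
P(B ∈ {1, 2}) = 0.223 + 0.406 = 0.629; P(A=3, B ∈ {1, 2}) = 0.023 + 0.104 = 0.127.
P(A=3 | B ∈ {1, 2}) = 0.127/0.629 = 0.202.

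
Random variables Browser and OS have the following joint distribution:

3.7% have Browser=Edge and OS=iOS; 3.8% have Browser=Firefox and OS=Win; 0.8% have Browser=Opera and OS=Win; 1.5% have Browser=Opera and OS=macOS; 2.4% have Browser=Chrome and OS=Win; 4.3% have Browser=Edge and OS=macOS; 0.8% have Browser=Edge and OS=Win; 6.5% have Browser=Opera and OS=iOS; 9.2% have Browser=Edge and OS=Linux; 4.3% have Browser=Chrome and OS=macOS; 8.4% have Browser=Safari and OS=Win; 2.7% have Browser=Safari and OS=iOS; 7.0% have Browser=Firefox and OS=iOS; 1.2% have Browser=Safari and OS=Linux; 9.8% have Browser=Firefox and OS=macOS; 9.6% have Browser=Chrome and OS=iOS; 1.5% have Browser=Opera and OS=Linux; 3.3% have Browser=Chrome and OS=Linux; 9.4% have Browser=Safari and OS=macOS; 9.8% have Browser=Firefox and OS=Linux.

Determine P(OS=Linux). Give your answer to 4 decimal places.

P(OS=Linux) = 0.033 + 0.098 + 0.012 + 0.092 + 0.015 = 0.250.

0.2500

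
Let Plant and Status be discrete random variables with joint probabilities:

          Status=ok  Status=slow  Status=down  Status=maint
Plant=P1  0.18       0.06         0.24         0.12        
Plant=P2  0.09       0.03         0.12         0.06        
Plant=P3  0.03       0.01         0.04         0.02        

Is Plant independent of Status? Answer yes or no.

yes

Every cell satisfies P(Plant,Status) = P(Plant)·P(Status). For instance P(Plant=P3) = 0.10, P(Status=slow) = 0.10, and 0.10×0.10 = 0.01 matches the joint entry. So Plant and Status are independent.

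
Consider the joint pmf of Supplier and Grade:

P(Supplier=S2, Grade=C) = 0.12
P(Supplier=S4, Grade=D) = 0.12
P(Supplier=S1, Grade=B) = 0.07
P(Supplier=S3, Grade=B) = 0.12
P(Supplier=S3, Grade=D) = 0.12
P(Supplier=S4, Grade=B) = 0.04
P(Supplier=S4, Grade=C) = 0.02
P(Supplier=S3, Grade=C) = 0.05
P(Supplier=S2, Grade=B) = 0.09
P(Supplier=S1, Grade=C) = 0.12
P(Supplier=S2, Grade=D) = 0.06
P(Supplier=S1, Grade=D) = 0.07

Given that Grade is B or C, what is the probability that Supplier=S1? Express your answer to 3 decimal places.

0.302

P(Grade=B) = 0.07 + 0.09 + 0.12 + 0.04 = 0.32.
P(Grade=C) = 0.12 + 0.12 + 0.05 + 0.02 = 0.31.
P(Grade ∈ {B, C}) = 0.32 + 0.31 = 0.63; P(Supplier=S1, Grade ∈ {B, C}) = 0.07 + 0.12 = 0.19.
P(Supplier=S1 | Grade ∈ {B, C}) = 0.19/0.63 = 0.302.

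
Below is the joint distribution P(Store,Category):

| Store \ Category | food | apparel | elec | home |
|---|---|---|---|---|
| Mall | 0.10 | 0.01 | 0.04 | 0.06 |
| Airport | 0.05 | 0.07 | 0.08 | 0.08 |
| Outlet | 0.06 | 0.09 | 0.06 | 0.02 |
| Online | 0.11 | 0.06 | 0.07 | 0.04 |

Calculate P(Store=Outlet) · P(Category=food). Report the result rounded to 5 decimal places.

0.07360

P(Store=Outlet) = 0.06 + 0.09 + 0.06 + 0.02 = 0.23.
P(Category=food) = 0.10 + 0.05 + 0.06 + 0.11 = 0.32.
Product: 0.23 × 0.32 = 0.07360.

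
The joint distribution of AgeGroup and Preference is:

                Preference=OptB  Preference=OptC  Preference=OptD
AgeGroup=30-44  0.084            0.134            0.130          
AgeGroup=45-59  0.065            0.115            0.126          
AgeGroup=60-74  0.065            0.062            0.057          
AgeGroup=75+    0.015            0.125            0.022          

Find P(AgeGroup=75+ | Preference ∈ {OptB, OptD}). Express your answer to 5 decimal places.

0.06560

P(Preference=OptB) = 0.084 + 0.065 + 0.065 + 0.015 = 0.229.
P(Preference=OptD) = 0.130 + 0.126 + 0.057 + 0.022 = 0.335.
P(Preference ∈ {OptB, OptD}) = 0.229 + 0.335 = 0.564; P(AgeGroup=75+, Preference ∈ {OptB, OptD}) = 0.015 + 0.022 = 0.037.
P(AgeGroup=75+ | Preference ∈ {OptB, OptD}) = 0.037/0.564 = 0.06560.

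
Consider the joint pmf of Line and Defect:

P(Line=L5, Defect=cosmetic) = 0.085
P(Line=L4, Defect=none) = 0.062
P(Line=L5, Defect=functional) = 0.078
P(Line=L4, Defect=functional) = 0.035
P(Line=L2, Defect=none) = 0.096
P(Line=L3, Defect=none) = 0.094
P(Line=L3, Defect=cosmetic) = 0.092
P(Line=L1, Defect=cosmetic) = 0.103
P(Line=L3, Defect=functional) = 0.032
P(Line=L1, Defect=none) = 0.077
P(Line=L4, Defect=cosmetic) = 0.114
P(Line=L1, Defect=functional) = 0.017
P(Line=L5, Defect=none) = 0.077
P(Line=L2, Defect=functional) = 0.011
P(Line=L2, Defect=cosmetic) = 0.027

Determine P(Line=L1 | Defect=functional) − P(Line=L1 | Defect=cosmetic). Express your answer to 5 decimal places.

-0.14639

P(Defect=functional) = 0.017 + 0.011 + 0.032 + 0.035 + 0.078 = 0.173; P(Line=L1 | Defect=functional) = 0.017/0.173 = 0.098266.
P(Defect=cosmetic) = 0.103 + 0.027 + 0.092 + 0.114 + 0.085 = 0.421; P(Line=L1 | Defect=cosmetic) = 0.103/0.421 = 0.244656.
Difference = -0.14639.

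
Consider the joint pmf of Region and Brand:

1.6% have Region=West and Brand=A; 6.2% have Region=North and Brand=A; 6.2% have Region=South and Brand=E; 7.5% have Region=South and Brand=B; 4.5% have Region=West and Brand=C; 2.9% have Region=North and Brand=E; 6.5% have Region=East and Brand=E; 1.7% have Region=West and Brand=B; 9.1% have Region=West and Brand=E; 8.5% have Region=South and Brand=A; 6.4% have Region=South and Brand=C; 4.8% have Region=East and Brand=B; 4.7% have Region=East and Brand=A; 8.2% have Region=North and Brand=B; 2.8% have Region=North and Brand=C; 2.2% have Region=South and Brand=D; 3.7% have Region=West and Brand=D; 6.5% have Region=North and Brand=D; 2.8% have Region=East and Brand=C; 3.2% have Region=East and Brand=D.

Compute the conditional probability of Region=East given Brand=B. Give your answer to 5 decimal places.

0.21622

P(Brand=B) = 0.082 + 0.075 + 0.048 + 0.017 = 0.222.
P(Region=East | Brand=B) = 0.048/0.222 = 0.21622.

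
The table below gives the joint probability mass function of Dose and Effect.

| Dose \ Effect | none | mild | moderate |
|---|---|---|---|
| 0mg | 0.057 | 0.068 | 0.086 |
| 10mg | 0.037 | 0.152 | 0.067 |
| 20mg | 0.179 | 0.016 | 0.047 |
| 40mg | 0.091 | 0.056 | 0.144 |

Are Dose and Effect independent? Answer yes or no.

P(Dose=20mg) = 0.242 and P(Effect=none) = 0.364, so their product is 0.08809, but P(Dose=20mg, Effect=none) = 0.179. Since these differ, Dose and Effect are not independent.

no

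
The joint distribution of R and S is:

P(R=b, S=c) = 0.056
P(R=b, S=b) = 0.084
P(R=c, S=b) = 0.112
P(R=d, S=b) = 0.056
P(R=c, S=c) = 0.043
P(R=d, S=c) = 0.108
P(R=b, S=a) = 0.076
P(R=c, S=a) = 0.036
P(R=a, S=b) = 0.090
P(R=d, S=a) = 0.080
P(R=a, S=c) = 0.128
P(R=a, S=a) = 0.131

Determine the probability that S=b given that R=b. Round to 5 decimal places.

0.38889

P(R=b) = 0.076 + 0.084 + 0.056 = 0.216.
P(S=b | R=b) = 0.084/0.216 = 0.38889.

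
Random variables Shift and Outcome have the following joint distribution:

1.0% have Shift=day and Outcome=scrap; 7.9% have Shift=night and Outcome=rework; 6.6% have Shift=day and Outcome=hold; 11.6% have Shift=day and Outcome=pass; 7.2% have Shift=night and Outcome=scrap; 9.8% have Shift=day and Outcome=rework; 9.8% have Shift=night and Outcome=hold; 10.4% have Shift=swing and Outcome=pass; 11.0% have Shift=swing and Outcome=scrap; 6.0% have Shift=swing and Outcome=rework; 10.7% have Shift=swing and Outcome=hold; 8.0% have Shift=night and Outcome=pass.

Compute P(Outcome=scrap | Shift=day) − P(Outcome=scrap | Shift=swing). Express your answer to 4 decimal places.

-0.2542

P(Shift=day) = 0.116 + 0.098 + 0.010 + 0.066 = 0.290; P(Outcome=scrap | Shift=day) = 0.010/0.290 = 0.03448.
P(Shift=swing) = 0.104 + 0.060 + 0.110 + 0.107 = 0.381; P(Outcome=scrap | Shift=swing) = 0.110/0.381 = 0.28871.
Difference = -0.2542.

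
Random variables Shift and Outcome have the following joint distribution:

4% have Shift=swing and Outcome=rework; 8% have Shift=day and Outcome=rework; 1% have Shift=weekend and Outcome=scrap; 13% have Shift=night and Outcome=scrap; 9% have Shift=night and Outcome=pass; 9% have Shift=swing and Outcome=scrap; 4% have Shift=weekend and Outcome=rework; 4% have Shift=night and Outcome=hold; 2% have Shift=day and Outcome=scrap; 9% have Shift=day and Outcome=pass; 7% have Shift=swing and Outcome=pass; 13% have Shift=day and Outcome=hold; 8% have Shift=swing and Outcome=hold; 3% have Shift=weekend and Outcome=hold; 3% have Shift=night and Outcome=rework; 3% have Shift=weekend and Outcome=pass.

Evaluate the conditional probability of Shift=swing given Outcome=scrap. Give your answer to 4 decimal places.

P(Outcome=scrap) = 0.02 + 0.09 + 0.13 + 0.01 = 0.25.
P(Shift=swing | Outcome=scrap) = 0.09/0.25 = 0.3600.

0.3600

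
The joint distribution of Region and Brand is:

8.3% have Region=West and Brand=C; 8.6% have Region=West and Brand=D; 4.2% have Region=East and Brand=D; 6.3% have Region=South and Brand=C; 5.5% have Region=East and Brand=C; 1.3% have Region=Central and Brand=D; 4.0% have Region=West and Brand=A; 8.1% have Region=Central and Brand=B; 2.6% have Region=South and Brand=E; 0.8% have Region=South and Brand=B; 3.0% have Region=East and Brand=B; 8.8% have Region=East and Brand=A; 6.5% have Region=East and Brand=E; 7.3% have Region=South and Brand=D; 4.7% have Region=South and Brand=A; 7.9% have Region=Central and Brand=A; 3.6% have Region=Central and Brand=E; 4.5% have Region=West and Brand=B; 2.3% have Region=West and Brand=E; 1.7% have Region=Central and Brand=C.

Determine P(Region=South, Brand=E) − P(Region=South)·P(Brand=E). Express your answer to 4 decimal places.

P(Region=South) = 0.047 + 0.008 + 0.063 + 0.073 + 0.026 = 0.217.
P(Brand=E) = 0.026 + 0.065 + 0.023 + 0.036 = 0.150.
P(Region=South, Brand=E) − P(Region=South)P(Brand=E) = 0.026 − 0.217×0.150 = -0.0066.

-0.0066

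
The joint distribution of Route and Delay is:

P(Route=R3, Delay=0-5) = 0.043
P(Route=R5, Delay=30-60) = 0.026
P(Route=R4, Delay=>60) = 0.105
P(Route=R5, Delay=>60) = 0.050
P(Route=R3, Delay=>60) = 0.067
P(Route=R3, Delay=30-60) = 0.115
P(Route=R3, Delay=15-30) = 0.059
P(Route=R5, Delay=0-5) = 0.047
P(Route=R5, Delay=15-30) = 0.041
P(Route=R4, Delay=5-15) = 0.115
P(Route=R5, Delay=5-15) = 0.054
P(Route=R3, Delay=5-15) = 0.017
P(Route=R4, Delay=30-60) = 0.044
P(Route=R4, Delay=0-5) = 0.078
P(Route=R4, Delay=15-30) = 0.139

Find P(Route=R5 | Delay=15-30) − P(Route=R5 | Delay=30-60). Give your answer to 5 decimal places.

P(Delay=15-30) = 0.059 + 0.139 + 0.041 = 0.239; P(Route=R5 | Delay=15-30) = 0.041/0.239 = 0.171548.
P(Delay=30-60) = 0.115 + 0.044 + 0.026 = 0.185; P(Route=R5 | Delay=30-60) = 0.026/0.185 = 0.140541.
Difference = 0.03101.

0.03101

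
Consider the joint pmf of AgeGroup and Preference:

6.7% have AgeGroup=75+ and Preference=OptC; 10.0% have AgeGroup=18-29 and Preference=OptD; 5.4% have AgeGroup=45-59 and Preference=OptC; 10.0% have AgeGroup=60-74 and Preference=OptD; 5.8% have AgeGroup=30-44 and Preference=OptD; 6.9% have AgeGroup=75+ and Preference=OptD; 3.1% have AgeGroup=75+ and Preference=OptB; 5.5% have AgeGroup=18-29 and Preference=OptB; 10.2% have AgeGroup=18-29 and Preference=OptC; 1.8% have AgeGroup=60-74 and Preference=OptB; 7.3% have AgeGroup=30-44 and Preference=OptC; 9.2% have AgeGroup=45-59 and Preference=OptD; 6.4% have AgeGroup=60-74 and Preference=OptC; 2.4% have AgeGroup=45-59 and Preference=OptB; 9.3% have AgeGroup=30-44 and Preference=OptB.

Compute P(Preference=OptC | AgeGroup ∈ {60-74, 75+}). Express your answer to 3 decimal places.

P(AgeGroup=60-74) = 0.018 + 0.064 + 0.100 = 0.182.
P(AgeGroup=75+) = 0.031 + 0.067 + 0.069 = 0.167.
P(AgeGroup ∈ {60-74, 75+}) = 0.182 + 0.167 = 0.349; P(Preference=OptC, AgeGroup ∈ {60-74, 75+}) = 0.064 + 0.067 = 0.131.
P(Preference=OptC | AgeGroup ∈ {60-74, 75+}) = 0.131/0.349 = 0.375.

0.375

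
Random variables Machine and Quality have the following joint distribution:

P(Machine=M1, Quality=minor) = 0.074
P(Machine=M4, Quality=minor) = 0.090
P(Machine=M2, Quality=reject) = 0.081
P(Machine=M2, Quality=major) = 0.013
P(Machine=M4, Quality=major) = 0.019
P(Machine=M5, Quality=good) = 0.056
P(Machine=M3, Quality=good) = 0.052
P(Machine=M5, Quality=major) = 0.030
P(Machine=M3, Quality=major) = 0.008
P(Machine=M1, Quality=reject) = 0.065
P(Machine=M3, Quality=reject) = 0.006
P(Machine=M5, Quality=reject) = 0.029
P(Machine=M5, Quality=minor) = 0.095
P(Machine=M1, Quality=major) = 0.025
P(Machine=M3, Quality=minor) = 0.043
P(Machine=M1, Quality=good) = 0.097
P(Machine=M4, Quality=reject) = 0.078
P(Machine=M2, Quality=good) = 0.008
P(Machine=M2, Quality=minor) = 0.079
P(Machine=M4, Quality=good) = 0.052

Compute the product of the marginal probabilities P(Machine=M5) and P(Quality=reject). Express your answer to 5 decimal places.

P(Machine=M5) = 0.056 + 0.095 + 0.030 + 0.029 = 0.210.
P(Quality=reject) = 0.065 + 0.081 + 0.006 + 0.078 + 0.029 = 0.259.
Product: 0.210 × 0.259 = 0.05439.

0.05439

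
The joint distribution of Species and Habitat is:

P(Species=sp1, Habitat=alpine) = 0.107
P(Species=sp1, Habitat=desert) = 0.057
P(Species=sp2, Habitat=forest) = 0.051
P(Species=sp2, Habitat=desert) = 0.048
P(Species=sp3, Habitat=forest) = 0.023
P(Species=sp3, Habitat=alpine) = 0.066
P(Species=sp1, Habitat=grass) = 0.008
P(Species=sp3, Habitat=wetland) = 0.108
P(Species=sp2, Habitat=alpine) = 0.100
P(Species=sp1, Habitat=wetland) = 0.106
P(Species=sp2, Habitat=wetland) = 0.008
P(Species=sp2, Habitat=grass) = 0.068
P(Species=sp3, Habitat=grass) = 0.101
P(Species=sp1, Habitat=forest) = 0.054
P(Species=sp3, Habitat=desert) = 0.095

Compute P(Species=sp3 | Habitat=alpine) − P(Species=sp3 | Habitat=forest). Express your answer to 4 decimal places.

P(Habitat=alpine) = 0.107 + 0.100 + 0.066 = 0.273; P(Species=sp3 | Habitat=alpine) = 0.066/0.273 = 0.24176.
P(Habitat=forest) = 0.054 + 0.051 + 0.023 = 0.128; P(Species=sp3 | Habitat=forest) = 0.023/0.128 = 0.17969.
Difference = 0.0621.

0.0621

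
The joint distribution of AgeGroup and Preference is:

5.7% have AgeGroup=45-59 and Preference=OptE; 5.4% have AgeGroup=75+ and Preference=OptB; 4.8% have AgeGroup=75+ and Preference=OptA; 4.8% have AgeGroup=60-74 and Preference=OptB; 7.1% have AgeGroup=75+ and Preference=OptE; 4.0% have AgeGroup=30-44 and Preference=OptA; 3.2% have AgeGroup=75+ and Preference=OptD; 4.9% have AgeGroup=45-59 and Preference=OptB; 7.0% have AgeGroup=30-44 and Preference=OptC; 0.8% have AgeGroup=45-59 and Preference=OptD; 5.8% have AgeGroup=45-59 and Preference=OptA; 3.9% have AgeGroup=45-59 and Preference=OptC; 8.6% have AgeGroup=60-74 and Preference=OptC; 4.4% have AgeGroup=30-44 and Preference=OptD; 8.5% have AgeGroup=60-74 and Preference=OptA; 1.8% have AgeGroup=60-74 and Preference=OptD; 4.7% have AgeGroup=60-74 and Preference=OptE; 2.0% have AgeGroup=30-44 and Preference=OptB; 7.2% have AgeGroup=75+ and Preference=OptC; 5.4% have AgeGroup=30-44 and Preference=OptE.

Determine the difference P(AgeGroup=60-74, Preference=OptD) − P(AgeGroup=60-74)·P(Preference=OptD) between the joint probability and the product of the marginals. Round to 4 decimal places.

P(AgeGroup=60-74) = 0.085 + 0.048 + 0.086 + 0.018 + 0.047 = 0.284.
P(Preference=OptD) = 0.044 + 0.008 + 0.018 + 0.032 = 0.102.
P(AgeGroup=60-74, Preference=OptD) − P(AgeGroup=60-74)P(Preference=OptD) = 0.018 − 0.284×0.102 = -0.0110.

-0.0110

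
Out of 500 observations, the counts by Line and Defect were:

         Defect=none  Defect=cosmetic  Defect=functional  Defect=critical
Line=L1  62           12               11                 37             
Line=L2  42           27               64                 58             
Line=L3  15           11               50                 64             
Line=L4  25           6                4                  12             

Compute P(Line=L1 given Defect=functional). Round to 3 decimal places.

0.085

Total with Defect=functional: 11 + 64 + 50 + 4 = 129.
P(Line=L1 | Defect=functional) = 11/129 = 0.085.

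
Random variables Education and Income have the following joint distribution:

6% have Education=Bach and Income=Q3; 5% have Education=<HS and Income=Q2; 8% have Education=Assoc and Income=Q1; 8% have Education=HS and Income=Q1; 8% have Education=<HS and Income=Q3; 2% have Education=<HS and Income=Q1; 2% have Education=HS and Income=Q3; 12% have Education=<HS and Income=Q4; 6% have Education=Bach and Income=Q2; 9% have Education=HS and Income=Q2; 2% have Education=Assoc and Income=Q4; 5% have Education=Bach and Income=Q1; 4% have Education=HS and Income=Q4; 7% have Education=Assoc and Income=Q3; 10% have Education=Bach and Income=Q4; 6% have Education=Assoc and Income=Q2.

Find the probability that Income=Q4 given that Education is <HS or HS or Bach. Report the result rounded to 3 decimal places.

P(Education=<HS) = 0.02 + 0.05 + 0.08 + 0.12 = 0.27.
P(Education=HS) = 0.08 + 0.09 + 0.02 + 0.04 = 0.23.
P(Education=Bach) = 0.05 + 0.06 + 0.06 + 0.10 = 0.27.
P(Education ∈ {<HS, HS, Bach}) = 0.27 + 0.23 + 0.27 = 0.77; P(Income=Q4, Education ∈ {<HS, HS, Bach}) = 0.12 + 0.04 + 0.10 = 0.26.
P(Income=Q4 | Education ∈ {<HS, HS, Bach}) = 0.26/0.77 = 0.338.

0.338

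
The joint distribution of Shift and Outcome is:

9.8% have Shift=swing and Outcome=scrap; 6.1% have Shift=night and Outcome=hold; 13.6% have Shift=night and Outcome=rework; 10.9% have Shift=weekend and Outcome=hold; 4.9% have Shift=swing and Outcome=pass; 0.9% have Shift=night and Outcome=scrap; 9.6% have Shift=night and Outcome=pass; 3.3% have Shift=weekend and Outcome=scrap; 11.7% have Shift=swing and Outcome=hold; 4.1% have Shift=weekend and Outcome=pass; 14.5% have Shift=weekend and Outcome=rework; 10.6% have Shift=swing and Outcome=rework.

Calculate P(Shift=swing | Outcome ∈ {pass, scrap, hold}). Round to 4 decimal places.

0.4307

P(Outcome=pass) = 0.049 + 0.096 + 0.041 = 0.186.
P(Outcome=scrap) = 0.098 + 0.009 + 0.033 = 0.140.
P(Outcome=hold) = 0.117 + 0.061 + 0.109 = 0.287.
P(Outcome ∈ {pass, scrap, hold}) = 0.186 + 0.140 + 0.287 = 0.613; P(Shift=swing, Outcome ∈ {pass, scrap, hold}) = 0.049 + 0.098 + 0.117 = 0.264.
P(Shift=swing | Outcome ∈ {pass, scrap, hold}) = 0.264/0.613 = 0.4307.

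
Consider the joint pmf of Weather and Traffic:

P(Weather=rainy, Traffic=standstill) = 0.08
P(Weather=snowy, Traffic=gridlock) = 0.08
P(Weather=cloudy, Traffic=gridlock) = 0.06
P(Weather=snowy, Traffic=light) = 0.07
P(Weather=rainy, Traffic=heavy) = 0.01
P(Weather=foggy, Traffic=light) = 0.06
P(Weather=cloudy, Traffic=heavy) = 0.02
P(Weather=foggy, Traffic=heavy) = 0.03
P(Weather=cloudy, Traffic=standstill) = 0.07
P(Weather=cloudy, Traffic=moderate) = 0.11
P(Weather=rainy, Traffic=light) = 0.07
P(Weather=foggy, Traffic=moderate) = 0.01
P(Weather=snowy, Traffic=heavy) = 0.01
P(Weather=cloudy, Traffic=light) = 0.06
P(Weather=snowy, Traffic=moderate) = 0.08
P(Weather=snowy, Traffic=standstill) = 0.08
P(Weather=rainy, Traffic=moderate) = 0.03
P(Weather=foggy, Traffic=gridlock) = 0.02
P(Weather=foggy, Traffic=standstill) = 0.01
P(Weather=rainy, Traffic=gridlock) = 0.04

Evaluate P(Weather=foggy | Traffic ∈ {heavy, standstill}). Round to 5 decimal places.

0.12903

P(Traffic=heavy) = 0.02 + 0.01 + 0.01 + 0.03 = 0.07.
P(Traffic=standstill) = 0.07 + 0.08 + 0.08 + 0.01 = 0.24.
P(Traffic ∈ {heavy, standstill}) = 0.07 + 0.24 = 0.31; P(Weather=foggy, Traffic ∈ {heavy, standstill}) = 0.03 + 0.01 = 0.04.
P(Weather=foggy | Traffic ∈ {heavy, standstill}) = 0.04/0.31 = 0.12903.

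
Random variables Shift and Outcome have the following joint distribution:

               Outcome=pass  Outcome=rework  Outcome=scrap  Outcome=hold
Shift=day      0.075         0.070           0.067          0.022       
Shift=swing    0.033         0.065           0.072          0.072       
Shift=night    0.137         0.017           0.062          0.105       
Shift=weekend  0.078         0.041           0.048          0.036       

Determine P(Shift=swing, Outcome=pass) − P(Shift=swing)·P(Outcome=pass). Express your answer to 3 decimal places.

-0.045

P(Shift=swing) = 0.033 + 0.065 + 0.072 + 0.072 = 0.242.
P(Outcome=pass) = 0.075 + 0.033 + 0.137 + 0.078 = 0.323.
P(Shift=swing, Outcome=pass) − P(Shift=swing)P(Outcome=pass) = 0.033 − 0.242×0.323 = -0.045.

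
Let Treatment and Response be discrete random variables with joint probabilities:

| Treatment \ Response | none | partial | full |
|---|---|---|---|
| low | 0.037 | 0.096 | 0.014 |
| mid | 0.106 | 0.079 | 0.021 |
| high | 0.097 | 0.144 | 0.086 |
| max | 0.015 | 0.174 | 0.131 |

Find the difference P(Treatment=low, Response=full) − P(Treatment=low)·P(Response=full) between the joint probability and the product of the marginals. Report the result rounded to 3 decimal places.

-0.023

P(Treatment=low) = 0.037 + 0.096 + 0.014 = 0.147.
P(Response=full) = 0.014 + 0.021 + 0.086 + 0.131 = 0.252.
P(Treatment=low, Response=full) − P(Treatment=low)P(Response=full) = 0.014 − 0.147×0.252 = -0.023.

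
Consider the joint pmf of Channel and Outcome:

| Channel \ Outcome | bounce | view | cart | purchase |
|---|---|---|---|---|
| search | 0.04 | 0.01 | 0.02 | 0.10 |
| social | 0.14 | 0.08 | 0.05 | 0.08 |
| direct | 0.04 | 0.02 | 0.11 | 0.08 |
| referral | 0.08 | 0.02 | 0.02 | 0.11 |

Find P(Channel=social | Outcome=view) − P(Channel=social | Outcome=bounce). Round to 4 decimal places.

0.1487

P(Outcome=view) = 0.01 + 0.08 + 0.02 + 0.02 = 0.13; P(Channel=social | Outcome=view) = 0.08/0.13 = 0.61538.
P(Outcome=bounce) = 0.04 + 0.14 + 0.04 + 0.08 = 0.30; P(Channel=social | Outcome=bounce) = 0.14/0.30 = 0.46667.
Difference = 0.1487.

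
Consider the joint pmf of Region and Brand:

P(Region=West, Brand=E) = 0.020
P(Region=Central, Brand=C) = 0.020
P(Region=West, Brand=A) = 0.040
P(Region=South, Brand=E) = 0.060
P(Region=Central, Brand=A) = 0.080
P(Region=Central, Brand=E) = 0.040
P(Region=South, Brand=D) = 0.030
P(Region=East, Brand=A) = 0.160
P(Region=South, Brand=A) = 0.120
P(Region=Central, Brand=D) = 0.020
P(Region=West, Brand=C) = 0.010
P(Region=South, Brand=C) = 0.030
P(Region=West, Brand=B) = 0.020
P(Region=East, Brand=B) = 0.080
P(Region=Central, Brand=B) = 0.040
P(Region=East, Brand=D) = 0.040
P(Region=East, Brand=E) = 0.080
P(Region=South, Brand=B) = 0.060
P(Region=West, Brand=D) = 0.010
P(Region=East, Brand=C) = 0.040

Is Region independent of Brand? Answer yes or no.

yes

Every cell satisfies P(Region,Brand) = P(Region)·P(Brand). For instance P(Region=Central) = 0.200, P(Brand=C) = 0.100, and 0.200×0.100 = 0.020 matches the joint entry. So Region and Brand are independent.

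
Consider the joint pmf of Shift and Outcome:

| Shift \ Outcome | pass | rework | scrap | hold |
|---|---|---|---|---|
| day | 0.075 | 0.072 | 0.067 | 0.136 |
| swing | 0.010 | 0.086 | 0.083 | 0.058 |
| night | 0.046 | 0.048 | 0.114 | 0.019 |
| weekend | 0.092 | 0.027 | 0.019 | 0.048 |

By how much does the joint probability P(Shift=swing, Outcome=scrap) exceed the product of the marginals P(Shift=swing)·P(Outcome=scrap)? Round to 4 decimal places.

0.0159

P(Shift=swing) = 0.010 + 0.086 + 0.083 + 0.058 = 0.237.
P(Outcome=scrap) = 0.067 + 0.083 + 0.114 + 0.019 = 0.283.
P(Shift=swing, Outcome=scrap) − P(Shift=swing)P(Outcome=scrap) = 0.083 − 0.237×0.283 = 0.0159.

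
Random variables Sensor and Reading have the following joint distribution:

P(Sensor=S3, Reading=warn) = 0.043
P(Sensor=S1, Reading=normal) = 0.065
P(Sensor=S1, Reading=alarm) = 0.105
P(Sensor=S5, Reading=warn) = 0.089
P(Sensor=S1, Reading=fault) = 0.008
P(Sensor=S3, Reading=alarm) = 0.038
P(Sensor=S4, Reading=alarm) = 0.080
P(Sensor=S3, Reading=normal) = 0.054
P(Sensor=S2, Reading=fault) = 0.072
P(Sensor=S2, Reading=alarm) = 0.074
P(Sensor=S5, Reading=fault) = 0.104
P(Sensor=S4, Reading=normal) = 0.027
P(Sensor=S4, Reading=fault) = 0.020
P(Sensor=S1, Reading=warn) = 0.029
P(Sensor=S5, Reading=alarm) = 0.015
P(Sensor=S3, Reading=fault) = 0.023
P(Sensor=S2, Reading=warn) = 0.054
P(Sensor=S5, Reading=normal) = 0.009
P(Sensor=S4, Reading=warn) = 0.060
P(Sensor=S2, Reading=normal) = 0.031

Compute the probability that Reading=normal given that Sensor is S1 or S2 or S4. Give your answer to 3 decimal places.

0.197

P(Sensor=S1) = 0.065 + 0.029 + 0.105 + 0.008 = 0.207.
P(Sensor=S2) = 0.031 + 0.054 + 0.074 + 0.072 = 0.231.
P(Sensor=S4) = 0.027 + 0.060 + 0.080 + 0.020 = 0.187.
P(Sensor ∈ {S1, S2, S4}) = 0.207 + 0.231 + 0.187 = 0.625; P(Reading=normal, Sensor ∈ {S1, S2, S4}) = 0.065 + 0.031 + 0.027 = 0.123.
P(Reading=normal | Sensor ∈ {S1, S2, S4}) = 0.123/0.625 = 0.197.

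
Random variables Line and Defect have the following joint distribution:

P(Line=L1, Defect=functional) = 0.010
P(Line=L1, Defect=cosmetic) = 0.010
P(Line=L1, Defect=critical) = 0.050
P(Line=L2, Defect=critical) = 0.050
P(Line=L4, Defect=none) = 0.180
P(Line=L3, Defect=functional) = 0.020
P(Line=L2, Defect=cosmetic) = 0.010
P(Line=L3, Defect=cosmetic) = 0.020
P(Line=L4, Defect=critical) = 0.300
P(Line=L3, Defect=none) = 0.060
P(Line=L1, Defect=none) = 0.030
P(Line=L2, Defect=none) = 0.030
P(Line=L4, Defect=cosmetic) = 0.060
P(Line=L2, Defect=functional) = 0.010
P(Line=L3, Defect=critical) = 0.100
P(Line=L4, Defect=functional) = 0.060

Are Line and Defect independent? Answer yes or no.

Every cell satisfies P(Line,Defect) = P(Line)·P(Defect). For instance P(Line=L4) = 0.600, P(Defect=critical) = 0.500, and 0.600×0.500 = 0.300 matches the joint entry. So Line and Defect are independent.

yes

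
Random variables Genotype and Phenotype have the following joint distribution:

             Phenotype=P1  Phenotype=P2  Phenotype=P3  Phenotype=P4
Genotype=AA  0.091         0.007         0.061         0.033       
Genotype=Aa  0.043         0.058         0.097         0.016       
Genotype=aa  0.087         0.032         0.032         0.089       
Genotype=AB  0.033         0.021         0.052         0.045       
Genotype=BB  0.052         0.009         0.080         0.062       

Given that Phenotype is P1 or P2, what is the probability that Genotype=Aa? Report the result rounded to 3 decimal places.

P(Phenotype=P1) = 0.091 + 0.043 + 0.087 + 0.033 + 0.052 = 0.306.
P(Phenotype=P2) = 0.007 + 0.058 + 0.032 + 0.021 + 0.009 = 0.127.
P(Phenotype ∈ {P1, P2}) = 0.306 + 0.127 = 0.433; P(Genotype=Aa, Phenotype ∈ {P1, P2}) = 0.043 + 0.058 = 0.101.
P(Genotype=Aa | Phenotype ∈ {P1, P2}) = 0.101/0.433 = 0.233.

0.233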